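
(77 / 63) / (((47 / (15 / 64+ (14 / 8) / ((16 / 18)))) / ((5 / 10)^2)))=11 / 768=0.01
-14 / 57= -0.25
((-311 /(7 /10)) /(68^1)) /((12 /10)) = -7775 /1428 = -5.44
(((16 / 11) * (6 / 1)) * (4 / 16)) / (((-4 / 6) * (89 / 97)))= -3492 / 979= -3.57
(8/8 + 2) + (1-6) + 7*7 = 47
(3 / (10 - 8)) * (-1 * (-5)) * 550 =4125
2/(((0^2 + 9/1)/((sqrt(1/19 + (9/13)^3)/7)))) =8*sqrt(247741)/202293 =0.02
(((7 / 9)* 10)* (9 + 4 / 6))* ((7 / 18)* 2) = 14210 / 243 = 58.48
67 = 67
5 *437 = 2185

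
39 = 39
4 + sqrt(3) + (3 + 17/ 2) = sqrt(3) + 31/ 2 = 17.23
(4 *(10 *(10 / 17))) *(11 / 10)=440 / 17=25.88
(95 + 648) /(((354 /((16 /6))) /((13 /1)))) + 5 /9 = 12977 /177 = 73.32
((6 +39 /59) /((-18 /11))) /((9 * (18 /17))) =-24497 /57348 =-0.43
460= 460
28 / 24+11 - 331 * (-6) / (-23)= -10237 / 138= -74.18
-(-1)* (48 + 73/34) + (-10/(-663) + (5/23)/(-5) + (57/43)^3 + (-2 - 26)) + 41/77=4664088683129/186709945422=24.98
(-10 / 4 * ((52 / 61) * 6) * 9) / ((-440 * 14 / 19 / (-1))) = -0.35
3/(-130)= -3/130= -0.02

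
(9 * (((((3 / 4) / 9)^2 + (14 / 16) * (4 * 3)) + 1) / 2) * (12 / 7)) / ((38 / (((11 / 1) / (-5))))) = -54681 / 10640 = -5.14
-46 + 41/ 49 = -2213/ 49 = -45.16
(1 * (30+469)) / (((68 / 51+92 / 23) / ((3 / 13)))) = 4491 / 208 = 21.59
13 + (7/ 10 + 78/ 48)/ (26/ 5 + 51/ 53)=174761/ 13064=13.38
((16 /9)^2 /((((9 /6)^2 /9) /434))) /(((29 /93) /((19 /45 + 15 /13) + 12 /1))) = 109416108032 /458055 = 238871.11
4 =4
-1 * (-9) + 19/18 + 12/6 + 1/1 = 235/18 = 13.06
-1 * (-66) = 66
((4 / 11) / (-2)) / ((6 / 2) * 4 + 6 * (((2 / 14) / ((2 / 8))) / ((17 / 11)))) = -0.01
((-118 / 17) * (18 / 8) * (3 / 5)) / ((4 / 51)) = -4779 / 40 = -119.48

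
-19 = -19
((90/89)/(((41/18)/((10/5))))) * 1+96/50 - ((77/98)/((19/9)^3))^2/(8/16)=1175121692639151/420592528434050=2.79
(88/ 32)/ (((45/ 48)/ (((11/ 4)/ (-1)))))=-121/ 15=-8.07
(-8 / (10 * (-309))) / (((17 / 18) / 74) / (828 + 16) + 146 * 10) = 1498944 / 845292003955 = 0.00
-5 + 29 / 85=-396 / 85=-4.66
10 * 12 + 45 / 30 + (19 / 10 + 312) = 2177 / 5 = 435.40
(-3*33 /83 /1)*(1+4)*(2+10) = -5940 /83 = -71.57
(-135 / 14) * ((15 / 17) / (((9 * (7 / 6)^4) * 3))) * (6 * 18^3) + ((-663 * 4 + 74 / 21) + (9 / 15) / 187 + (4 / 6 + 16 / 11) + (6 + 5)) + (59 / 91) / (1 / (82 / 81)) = -142088298390602 / 16547415885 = -8586.74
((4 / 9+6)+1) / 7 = 67 / 63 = 1.06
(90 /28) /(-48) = -0.07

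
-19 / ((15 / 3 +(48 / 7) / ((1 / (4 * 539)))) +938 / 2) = -19 / 15258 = -0.00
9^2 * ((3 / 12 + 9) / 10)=2997 / 40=74.92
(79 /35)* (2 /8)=79 /140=0.56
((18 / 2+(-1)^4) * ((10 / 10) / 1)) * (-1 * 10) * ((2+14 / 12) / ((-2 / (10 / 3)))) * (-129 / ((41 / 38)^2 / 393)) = -38636747000 / 1681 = -22984382.51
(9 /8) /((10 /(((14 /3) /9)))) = 0.06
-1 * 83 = -83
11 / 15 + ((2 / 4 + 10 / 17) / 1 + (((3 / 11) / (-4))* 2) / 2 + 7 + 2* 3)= 165533 / 11220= 14.75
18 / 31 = 0.58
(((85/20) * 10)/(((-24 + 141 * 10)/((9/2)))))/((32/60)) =1275/4928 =0.26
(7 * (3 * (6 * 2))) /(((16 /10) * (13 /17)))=5355 /26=205.96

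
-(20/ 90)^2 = -4/ 81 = -0.05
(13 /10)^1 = 1.30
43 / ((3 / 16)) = 688 / 3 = 229.33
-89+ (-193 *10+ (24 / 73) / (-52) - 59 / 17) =-32628620 / 16133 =-2022.48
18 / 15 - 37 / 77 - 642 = -246893 / 385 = -641.28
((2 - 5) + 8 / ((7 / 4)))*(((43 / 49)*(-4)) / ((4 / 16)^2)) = -30272 / 343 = -88.26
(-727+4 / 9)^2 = 42758521 / 81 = 527882.98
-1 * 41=-41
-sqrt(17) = -4.12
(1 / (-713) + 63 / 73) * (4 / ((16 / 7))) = 156961 / 104098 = 1.51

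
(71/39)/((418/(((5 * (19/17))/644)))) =355/9393384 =0.00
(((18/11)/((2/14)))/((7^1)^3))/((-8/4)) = -9/539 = -0.02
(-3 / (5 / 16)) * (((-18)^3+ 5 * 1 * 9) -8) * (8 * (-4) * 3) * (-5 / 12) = 2225280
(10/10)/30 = 1/30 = 0.03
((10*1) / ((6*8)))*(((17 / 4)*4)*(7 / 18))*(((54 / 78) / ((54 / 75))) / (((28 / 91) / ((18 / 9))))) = 14875 / 1728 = 8.61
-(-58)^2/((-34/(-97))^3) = -78115.00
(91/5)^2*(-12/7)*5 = -14196/5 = -2839.20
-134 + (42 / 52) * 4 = -1700 / 13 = -130.77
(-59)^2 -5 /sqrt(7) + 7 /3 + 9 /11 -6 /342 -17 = 3465.24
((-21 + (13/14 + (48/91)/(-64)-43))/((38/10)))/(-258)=114805/1784328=0.06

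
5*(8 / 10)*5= 20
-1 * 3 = -3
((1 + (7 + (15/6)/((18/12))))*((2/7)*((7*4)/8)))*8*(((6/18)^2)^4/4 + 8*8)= 97417786/19683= 4949.34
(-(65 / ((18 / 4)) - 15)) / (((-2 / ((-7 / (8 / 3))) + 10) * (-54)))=-35 / 36612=-0.00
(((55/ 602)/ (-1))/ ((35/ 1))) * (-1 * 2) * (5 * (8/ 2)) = 220/ 2107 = 0.10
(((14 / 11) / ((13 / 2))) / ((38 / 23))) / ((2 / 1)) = 161 / 2717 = 0.06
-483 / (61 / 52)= -25116 / 61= -411.74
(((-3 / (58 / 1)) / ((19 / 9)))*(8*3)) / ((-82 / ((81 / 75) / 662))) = 2187 / 186940525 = 0.00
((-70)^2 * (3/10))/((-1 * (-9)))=490/3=163.33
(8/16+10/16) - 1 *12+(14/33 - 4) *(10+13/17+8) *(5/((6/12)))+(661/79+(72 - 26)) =-20225203/32232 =-627.49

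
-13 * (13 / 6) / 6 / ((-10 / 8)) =169 / 45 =3.76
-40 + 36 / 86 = -1702 / 43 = -39.58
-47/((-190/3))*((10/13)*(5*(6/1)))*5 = 21150/247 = 85.63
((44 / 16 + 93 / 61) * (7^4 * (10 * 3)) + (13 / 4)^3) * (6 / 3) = 1202170657 / 1952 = 615866.12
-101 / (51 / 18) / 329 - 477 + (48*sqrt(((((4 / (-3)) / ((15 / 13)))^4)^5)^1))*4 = 337.99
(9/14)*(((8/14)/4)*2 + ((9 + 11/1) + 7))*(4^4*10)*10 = 22003200/49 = 449044.90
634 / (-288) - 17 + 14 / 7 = -2477 / 144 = -17.20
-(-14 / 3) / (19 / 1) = 14 / 57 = 0.25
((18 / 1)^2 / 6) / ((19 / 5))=270 / 19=14.21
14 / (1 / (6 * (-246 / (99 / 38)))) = -87248 / 11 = -7931.64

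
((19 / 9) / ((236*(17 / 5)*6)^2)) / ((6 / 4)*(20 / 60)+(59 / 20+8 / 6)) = 2375 / 124729019856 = 0.00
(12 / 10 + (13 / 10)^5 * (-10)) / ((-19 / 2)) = 3.78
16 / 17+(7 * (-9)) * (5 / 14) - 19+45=151 / 34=4.44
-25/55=-5/11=-0.45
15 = 15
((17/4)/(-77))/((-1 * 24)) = 17/7392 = 0.00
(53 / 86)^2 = 2809 / 7396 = 0.38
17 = 17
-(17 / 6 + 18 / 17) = -397 / 102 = -3.89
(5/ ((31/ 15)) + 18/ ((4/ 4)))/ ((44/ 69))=43677/ 1364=32.02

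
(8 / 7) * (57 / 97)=0.67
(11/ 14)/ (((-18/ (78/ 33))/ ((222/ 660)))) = -481/ 13860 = -0.03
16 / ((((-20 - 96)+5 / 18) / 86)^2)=8.84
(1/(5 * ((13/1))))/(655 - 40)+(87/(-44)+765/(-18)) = -78231031/1758900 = -44.48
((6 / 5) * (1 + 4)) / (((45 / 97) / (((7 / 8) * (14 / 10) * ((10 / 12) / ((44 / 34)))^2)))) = 1373617 / 209088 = 6.57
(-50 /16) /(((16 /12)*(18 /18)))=-75 /32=-2.34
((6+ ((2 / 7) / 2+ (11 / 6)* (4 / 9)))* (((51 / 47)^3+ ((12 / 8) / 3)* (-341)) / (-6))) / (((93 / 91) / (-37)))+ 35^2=-18393244328515 / 3128394636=-5879.45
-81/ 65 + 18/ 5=153/ 65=2.35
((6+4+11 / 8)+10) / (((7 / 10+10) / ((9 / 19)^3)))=32805 / 154508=0.21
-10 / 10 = -1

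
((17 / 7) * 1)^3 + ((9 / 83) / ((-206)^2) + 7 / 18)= 159969001273 / 10872994356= 14.71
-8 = -8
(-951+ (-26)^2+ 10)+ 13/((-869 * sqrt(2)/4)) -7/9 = -2392/9 -26 * sqrt(2)/869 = -265.82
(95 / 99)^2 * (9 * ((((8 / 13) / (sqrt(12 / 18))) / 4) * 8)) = 72200 * sqrt(6) / 14157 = 12.49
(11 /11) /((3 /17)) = 17 /3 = 5.67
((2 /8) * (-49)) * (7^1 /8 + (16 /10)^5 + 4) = -18816931 /100000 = -188.17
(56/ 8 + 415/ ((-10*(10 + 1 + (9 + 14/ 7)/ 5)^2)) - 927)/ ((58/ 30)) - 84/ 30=-201606899/ 421080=-478.79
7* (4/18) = 14/9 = 1.56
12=12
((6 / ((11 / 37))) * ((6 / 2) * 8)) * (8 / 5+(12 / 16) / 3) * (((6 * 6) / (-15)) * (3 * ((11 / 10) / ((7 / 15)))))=-2661336 / 175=-15207.63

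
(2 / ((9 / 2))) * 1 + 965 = 8689 / 9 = 965.44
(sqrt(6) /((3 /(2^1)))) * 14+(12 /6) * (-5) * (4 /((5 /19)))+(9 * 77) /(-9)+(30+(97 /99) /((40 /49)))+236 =28 * sqrt(6) /3+151273 /3960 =61.06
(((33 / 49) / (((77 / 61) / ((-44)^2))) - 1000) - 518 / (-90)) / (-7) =-596797 / 108045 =-5.52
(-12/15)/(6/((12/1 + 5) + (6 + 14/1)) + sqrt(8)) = 222/13645 -2738 * sqrt(2)/13645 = -0.27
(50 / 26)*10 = 250 / 13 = 19.23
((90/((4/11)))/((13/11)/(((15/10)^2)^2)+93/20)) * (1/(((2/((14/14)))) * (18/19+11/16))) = 15.50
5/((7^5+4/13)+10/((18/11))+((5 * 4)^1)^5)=0.00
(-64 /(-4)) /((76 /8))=32 /19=1.68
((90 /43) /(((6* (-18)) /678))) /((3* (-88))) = 565 /11352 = 0.05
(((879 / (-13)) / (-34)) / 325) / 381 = 0.00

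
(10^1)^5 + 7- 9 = 99998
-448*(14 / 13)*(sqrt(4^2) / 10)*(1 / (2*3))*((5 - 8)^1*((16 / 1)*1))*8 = 802816 / 65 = 12351.02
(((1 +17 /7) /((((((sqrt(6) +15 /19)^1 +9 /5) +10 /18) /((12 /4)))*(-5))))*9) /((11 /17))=-5065366104 /219031967 +1610594280*sqrt(6) /219031967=-5.11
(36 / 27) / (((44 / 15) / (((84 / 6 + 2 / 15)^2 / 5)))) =44944 / 2475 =18.16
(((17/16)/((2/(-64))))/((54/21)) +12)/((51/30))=-110/153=-0.72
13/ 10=1.30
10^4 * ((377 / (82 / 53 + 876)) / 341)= 19981000 / 1585991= 12.60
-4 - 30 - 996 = -1030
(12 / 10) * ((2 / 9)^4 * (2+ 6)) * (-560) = -13.11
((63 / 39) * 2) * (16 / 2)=336 / 13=25.85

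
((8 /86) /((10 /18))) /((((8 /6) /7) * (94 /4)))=378 /10105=0.04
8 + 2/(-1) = 6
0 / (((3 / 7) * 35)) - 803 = -803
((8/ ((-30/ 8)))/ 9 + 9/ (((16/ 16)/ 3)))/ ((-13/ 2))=-7226/ 1755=-4.12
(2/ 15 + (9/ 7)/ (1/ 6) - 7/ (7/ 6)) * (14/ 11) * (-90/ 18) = -388/ 33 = -11.76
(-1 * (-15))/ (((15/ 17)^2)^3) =24137569/ 759375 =31.79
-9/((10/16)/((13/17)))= -936/85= -11.01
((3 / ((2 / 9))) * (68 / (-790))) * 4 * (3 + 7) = -3672 / 79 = -46.48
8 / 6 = 4 / 3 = 1.33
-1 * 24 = -24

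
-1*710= -710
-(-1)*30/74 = 15/37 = 0.41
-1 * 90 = -90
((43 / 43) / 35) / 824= 1 / 28840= 0.00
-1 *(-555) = 555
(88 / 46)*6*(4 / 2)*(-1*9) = -4752 / 23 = -206.61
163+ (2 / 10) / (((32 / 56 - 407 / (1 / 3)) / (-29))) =6962748 / 42715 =163.00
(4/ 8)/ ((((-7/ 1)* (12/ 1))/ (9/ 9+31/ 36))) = -67/ 6048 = -0.01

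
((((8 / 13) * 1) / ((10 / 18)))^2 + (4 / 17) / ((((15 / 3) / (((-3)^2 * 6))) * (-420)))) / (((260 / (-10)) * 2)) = -306927 / 13072150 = -0.02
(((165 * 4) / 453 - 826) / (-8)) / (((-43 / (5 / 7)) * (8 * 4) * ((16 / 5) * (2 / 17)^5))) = -2209758945525 / 2978676736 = -741.86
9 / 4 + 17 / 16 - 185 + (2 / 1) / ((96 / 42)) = -2893 / 16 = -180.81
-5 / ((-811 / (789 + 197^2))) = 197990 / 811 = 244.13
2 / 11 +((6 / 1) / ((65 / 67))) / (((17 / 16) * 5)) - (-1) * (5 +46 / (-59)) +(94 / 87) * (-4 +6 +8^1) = 5107039991 / 311958075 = 16.37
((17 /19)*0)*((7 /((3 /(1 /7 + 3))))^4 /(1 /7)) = 0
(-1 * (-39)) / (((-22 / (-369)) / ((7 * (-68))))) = -3425058 / 11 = -311368.91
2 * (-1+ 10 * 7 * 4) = 558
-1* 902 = -902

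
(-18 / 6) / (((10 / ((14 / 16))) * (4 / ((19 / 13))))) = -399 / 4160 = -0.10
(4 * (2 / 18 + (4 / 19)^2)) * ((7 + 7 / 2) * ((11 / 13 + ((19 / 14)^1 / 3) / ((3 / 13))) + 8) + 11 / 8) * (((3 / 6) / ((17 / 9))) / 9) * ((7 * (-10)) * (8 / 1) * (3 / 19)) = -2533251700 / 13642551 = -185.69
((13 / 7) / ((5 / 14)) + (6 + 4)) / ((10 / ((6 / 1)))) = 228 / 25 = 9.12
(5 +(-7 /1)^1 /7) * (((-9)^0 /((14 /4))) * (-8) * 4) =-256 /7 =-36.57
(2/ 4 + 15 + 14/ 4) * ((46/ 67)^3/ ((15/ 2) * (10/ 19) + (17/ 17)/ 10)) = 351382960/ 231286747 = 1.52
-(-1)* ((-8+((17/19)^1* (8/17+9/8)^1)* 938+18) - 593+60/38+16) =58801/76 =773.70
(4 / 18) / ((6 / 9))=1 / 3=0.33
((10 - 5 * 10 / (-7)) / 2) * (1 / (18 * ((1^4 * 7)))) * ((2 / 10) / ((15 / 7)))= 2 / 315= 0.01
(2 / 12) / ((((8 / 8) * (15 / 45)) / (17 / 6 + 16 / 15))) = 39 / 20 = 1.95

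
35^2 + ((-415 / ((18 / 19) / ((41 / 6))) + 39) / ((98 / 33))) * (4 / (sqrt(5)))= 1225 - 3509803 * sqrt(5) / 4410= -554.63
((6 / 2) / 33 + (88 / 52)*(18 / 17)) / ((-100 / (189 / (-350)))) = 0.01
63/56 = 9/8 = 1.12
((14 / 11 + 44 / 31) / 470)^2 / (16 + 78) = 210681 / 603632113150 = 0.00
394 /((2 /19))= 3743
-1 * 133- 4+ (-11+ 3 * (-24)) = -220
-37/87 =-0.43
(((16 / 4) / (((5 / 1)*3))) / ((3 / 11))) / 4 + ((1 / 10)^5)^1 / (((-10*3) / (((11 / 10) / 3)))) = 21999989 / 90000000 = 0.24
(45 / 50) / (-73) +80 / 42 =29011 / 15330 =1.89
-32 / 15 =-2.13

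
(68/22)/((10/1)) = 17/55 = 0.31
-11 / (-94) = 11 / 94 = 0.12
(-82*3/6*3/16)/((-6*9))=41/288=0.14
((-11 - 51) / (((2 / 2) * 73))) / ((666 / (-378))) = 1302 / 2701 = 0.48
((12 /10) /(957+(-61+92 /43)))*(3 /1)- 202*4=-78012013 /96550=-808.00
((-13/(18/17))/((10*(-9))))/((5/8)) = 442/2025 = 0.22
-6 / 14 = -3 / 7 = -0.43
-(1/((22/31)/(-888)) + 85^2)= -65711/11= -5973.73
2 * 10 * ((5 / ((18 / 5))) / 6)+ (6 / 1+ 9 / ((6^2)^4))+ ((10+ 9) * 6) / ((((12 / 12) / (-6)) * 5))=-117732091 / 933120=-126.17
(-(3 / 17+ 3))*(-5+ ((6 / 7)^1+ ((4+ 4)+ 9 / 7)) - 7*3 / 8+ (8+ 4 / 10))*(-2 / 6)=27513 / 2380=11.56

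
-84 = -84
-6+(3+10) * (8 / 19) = -10 / 19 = -0.53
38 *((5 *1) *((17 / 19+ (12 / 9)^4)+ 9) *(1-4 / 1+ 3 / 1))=0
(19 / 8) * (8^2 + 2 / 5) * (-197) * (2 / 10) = -602623 / 100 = -6026.23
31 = 31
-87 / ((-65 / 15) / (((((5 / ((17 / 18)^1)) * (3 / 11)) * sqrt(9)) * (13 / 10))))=113.05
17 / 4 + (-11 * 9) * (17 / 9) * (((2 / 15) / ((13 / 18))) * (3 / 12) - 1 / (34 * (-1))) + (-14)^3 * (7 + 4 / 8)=-5353369 / 260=-20589.88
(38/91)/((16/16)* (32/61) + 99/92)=213256/817453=0.26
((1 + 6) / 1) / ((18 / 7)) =49 / 18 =2.72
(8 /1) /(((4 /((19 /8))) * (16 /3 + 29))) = 0.14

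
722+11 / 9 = 6509 / 9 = 723.22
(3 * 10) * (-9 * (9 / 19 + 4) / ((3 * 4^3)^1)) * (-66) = 126225 / 304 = 415.21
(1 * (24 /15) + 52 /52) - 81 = -392 /5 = -78.40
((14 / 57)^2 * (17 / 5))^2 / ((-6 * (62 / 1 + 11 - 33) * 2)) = -693889 / 7917000750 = -0.00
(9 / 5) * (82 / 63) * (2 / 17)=164 / 595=0.28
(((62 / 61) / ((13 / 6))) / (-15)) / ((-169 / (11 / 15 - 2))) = -2356 / 10051275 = -0.00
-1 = -1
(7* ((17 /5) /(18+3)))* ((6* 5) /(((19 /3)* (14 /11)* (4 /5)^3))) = 70125 /8512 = 8.24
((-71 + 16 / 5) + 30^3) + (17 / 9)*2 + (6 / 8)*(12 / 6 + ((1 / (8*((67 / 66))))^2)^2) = 25013163000231431 / 928563655680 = 26937.48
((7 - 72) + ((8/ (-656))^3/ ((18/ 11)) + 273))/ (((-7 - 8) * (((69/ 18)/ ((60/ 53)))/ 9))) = -6192965343/ 168029398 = -36.86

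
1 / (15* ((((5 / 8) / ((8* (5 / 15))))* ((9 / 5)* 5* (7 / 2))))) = 128 / 14175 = 0.01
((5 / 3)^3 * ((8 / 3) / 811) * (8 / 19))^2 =64000000 / 1557826000641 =0.00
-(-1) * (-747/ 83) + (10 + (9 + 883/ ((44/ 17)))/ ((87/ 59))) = 912841/ 3828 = 238.46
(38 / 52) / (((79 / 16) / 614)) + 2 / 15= 1401974 / 15405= 91.01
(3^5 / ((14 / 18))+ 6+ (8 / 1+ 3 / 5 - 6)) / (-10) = -5618 / 175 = -32.10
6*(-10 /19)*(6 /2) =-9.47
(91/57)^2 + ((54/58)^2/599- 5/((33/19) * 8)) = 315482473685/144030743208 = 2.19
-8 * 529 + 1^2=-4231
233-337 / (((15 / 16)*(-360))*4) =314887 / 1350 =233.25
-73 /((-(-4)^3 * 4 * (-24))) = 73 /6144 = 0.01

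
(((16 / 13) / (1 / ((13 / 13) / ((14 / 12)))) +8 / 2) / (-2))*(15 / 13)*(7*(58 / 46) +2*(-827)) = 5675850 / 1183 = 4797.84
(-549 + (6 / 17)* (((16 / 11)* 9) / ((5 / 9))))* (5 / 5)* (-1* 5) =505539 / 187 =2703.42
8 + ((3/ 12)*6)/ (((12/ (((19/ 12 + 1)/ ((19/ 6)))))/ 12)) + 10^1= 1461/ 76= 19.22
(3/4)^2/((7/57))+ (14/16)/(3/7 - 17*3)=45229/9912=4.56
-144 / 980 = -36 / 245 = -0.15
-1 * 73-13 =-86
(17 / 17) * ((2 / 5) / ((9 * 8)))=1 / 180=0.01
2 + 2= 4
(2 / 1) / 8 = 1 / 4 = 0.25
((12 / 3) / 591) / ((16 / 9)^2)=27 / 12608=0.00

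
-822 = -822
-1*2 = -2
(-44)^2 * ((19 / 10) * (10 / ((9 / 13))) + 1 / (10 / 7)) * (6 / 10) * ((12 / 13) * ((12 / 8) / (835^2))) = 14711664 / 226598125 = 0.06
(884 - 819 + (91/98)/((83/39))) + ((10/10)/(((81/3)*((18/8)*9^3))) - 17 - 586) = -110654691755/205844814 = -537.56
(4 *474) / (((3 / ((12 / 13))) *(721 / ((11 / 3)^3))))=3364768 / 84357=39.89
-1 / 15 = -0.07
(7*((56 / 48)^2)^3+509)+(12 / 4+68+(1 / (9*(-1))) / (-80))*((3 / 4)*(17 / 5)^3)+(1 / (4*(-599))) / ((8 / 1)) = 11439165714209 / 4366710000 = 2619.63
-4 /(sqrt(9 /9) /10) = -40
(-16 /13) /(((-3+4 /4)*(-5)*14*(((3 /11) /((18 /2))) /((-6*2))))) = 1584 /455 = 3.48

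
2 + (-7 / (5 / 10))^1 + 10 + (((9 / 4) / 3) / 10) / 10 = -797 / 400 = -1.99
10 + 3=13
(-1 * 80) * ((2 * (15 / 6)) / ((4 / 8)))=-800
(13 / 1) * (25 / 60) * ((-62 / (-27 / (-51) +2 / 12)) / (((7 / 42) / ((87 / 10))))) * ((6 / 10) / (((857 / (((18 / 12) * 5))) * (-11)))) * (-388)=-3122041806 / 669317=-4664.52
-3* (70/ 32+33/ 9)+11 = -105/ 16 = -6.56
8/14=4/7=0.57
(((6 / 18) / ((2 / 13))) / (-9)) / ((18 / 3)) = -0.04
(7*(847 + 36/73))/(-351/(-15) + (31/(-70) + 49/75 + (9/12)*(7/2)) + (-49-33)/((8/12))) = -1818889800/29668003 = -61.31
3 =3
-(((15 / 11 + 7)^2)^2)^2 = -5132188731375616 / 214358881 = -23942039.20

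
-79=-79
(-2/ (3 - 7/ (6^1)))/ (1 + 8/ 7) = -28/ 55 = -0.51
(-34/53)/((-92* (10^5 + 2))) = 17/243804876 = 0.00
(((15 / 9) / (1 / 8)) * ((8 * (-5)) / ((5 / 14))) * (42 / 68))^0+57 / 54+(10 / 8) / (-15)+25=26.97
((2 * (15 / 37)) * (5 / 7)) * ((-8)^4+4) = 615000 / 259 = 2374.52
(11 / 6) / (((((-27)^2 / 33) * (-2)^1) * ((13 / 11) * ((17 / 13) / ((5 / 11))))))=-605 / 49572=-0.01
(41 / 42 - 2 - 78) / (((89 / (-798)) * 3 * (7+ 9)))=63061 / 4272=14.76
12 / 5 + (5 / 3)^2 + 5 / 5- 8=-82 / 45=-1.82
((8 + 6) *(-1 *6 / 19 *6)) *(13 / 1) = -6552 / 19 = -344.84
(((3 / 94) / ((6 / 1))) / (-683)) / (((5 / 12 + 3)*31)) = -3 / 40800371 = -0.00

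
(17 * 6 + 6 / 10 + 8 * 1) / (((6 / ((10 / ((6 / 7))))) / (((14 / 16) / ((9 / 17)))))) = 460649 / 1296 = 355.44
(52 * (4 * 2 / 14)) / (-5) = -208 / 35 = -5.94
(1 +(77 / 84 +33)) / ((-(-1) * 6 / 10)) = 2095 / 36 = 58.19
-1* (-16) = 16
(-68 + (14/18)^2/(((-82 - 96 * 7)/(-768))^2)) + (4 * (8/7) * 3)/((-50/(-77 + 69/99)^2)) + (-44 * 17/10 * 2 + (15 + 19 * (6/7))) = -48284460414413/27086234175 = -1782.62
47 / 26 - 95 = -2423 / 26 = -93.19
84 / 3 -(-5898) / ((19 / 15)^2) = 1337158 / 361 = 3704.04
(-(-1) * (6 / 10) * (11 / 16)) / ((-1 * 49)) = -33 / 3920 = -0.01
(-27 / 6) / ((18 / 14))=-7 / 2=-3.50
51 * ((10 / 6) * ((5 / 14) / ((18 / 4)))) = 425 / 63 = 6.75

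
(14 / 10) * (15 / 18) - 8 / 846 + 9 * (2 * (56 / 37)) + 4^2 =1389823 / 31302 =44.40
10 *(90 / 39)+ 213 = 3069 / 13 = 236.08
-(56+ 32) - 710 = -798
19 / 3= 6.33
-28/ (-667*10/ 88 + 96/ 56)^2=-2656192/ 520615489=-0.01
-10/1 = -10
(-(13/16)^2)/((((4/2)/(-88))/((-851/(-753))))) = 1582009/48192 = 32.83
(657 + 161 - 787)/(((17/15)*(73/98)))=45570/1241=36.72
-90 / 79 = -1.14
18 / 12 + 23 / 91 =319 / 182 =1.75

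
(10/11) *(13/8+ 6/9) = 25/12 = 2.08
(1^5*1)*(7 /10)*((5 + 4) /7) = 0.90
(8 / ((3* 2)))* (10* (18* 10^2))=24000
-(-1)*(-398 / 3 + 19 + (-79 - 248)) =-1322 / 3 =-440.67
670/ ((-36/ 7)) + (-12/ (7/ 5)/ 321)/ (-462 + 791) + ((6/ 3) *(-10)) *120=-11223244805/ 4435578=-2530.28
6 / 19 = 0.32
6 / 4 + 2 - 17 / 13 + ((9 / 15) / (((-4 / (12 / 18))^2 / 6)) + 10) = 799 / 65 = 12.29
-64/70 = -32/35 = -0.91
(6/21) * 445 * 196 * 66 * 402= 661177440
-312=-312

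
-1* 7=-7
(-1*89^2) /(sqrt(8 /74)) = -7921*sqrt(37) /2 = -24090.78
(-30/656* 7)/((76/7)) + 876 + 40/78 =852110087/972192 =876.48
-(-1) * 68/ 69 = 68/ 69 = 0.99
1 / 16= 0.06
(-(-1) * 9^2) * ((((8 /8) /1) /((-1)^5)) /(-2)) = 81 /2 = 40.50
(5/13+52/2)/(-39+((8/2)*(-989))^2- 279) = 343/203445034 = 0.00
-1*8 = -8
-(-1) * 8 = 8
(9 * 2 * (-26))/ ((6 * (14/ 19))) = -741/ 7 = -105.86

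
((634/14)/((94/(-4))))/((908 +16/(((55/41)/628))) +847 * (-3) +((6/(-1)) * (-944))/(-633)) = -7357570/22329375747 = -0.00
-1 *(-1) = 1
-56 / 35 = -8 / 5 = -1.60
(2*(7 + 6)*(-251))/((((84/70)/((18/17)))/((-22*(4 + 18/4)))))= 1076790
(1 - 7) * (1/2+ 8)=-51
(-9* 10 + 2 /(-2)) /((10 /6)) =-273 /5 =-54.60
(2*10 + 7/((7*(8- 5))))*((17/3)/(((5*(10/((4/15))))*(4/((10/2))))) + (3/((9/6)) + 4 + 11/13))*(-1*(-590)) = 144935329/1755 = 82584.23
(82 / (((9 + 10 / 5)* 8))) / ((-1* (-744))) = 41 / 32736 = 0.00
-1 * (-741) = 741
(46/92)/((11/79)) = 79/22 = 3.59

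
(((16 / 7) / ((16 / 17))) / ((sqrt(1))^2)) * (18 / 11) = 3.97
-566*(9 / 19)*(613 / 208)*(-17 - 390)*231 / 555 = 1322430417 / 9880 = 133849.23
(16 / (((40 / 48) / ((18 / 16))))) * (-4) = -432 / 5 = -86.40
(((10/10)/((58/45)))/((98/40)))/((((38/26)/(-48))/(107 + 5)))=-1164.84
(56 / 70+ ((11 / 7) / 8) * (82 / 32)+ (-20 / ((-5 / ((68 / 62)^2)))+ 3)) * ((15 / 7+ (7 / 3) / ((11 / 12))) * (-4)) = -14166592679 / 82876640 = -170.94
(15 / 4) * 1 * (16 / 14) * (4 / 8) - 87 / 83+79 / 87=101231 / 50547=2.00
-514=-514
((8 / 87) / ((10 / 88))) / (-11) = -32 / 435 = -0.07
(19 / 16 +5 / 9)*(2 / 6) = 251 / 432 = 0.58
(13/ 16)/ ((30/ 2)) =13/ 240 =0.05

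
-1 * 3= -3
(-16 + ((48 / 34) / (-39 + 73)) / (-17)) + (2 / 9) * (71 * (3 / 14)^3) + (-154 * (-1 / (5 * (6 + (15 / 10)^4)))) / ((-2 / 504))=-1426661827181 / 1988487620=-717.46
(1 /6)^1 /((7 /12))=2 /7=0.29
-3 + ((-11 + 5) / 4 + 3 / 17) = -147 / 34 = -4.32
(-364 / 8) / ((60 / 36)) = -273 / 10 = -27.30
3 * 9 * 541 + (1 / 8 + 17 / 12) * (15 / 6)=701321 / 48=14610.85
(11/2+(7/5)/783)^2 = 1855800241/61308900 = 30.27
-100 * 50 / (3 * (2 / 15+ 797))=-25000 / 11957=-2.09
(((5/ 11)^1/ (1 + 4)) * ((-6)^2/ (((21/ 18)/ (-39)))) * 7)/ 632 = -1053/ 869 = -1.21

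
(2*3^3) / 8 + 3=39 / 4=9.75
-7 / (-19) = 7 / 19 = 0.37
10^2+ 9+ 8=117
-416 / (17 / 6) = -2496 / 17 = -146.82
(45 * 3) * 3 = 405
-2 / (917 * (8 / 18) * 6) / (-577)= 3 / 2116436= 0.00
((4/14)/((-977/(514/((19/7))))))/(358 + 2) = -257/1670670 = -0.00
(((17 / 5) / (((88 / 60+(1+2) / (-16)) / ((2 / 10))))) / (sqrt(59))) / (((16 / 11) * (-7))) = -561 * sqrt(59) / 633955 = -0.01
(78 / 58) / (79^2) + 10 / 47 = 1811723 / 8506483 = 0.21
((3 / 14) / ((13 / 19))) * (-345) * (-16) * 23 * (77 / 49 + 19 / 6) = 120008940 / 637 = 188397.08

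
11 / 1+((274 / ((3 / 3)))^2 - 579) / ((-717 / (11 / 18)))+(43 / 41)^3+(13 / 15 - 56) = -473543608829 / 4447472130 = -106.47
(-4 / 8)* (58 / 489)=-0.06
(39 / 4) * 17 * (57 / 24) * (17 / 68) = 12597 / 128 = 98.41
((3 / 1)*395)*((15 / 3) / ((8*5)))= 1185 / 8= 148.12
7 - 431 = -424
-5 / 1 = -5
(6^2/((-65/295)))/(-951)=708/4121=0.17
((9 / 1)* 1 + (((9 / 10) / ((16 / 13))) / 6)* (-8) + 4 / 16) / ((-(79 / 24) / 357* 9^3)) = -39389 / 31995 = -1.23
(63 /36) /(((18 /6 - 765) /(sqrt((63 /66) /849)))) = -7 * sqrt(43582) /18976848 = -0.00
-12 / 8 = -3 / 2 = -1.50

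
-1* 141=-141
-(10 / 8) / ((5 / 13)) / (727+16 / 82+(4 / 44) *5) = -5863 / 1312680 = -0.00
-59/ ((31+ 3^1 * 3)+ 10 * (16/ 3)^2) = -531/ 2920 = -0.18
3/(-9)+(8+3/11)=7.94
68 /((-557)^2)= 0.00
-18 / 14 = -1.29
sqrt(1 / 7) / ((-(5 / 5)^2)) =-sqrt(7) / 7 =-0.38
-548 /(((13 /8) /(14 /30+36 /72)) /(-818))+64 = 52011104 /195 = 266723.61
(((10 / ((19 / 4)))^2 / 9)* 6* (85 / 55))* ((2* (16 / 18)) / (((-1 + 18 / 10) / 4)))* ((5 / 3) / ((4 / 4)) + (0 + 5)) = 87040000 / 321651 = 270.60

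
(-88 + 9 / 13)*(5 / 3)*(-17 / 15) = 19295 / 117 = 164.91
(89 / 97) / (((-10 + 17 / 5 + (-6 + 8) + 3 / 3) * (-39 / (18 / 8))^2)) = -0.00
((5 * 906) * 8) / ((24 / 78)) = 117780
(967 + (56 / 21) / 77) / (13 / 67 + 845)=14966795 / 13081068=1.14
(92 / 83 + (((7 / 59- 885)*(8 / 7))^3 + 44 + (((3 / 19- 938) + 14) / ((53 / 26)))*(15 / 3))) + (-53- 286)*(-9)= -6089594083817664482371 / 5887863294257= -1034262138.82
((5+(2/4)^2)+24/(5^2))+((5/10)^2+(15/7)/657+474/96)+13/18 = 22301441/1839600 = 12.12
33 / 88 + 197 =1579 / 8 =197.38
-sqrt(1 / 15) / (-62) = sqrt(15) / 930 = 0.00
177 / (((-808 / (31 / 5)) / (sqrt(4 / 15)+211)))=-1157757 / 4040-1829 * sqrt(15) / 10100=-287.27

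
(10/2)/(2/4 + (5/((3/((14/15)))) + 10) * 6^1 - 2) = 30/407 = 0.07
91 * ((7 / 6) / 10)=10.62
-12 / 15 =-4 / 5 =-0.80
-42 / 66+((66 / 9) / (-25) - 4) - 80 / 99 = -1291 / 225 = -5.74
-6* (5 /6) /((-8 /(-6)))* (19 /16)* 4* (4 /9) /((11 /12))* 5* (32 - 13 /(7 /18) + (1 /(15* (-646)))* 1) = 484535 /7854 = 61.69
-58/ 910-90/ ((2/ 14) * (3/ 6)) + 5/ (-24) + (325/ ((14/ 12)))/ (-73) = -1007680483/ 797160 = -1264.09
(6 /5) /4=0.30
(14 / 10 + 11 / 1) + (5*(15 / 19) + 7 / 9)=14642 / 855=17.13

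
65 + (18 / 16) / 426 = 73843 / 1136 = 65.00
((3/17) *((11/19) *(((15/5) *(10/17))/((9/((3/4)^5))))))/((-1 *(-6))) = 4455/5622784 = 0.00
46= 46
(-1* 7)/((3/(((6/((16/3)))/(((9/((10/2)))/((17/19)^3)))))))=-171955/164616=-1.04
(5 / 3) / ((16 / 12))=1.25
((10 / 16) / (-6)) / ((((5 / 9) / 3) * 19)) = -9 / 304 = -0.03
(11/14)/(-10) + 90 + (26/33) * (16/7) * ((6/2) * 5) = 180079/1540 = 116.93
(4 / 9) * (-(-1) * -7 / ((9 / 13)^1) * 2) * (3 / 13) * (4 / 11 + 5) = -3304 / 297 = -11.12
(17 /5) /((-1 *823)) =-17 /4115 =-0.00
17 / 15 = 1.13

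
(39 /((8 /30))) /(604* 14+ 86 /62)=2015 /116524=0.02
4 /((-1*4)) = -1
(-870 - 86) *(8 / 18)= -3824 / 9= -424.89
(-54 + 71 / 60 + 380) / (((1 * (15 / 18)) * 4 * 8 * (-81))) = -0.15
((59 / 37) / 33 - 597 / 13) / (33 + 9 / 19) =-6917615 / 5047614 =-1.37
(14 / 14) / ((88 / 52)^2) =169 / 484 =0.35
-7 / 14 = -1 / 2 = -0.50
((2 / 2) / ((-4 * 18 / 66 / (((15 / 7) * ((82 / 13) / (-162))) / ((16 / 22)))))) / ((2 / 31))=768955 / 471744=1.63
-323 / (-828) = 323 / 828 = 0.39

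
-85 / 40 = -17 / 8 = -2.12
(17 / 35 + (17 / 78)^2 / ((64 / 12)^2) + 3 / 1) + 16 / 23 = 582739141 / 139310080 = 4.18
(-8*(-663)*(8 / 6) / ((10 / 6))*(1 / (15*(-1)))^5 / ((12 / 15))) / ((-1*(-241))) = -1768 / 61003125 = -0.00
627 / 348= 209 / 116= 1.80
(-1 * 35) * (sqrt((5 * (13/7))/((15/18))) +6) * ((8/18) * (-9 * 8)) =160 * sqrt(546) +6720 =10458.66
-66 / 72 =-11 / 12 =-0.92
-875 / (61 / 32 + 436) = -28000 / 14013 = -2.00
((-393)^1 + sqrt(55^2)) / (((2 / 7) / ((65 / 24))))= -76895 / 24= -3203.96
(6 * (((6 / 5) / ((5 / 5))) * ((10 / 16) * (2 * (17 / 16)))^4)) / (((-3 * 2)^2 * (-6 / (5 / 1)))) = -52200625 / 100663296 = -0.52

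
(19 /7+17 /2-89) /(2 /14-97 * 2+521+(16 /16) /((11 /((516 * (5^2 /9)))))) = -35937 /211340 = -0.17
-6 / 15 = -2 / 5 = -0.40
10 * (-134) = -1340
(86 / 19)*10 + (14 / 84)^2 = 30979 / 684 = 45.29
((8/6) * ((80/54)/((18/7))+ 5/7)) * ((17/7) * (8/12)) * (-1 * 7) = -298520/15309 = -19.50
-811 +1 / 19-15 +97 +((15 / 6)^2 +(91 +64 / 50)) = -1197793 / 1900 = -630.42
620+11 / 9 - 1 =5582 / 9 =620.22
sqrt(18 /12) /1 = sqrt(6) /2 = 1.22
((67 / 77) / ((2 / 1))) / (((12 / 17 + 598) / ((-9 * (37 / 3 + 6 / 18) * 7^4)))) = -3181227 / 15994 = -198.90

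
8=8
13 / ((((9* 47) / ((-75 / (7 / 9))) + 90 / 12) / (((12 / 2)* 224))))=2620800 / 467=5611.99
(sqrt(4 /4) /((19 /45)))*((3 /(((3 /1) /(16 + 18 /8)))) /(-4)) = -3285 /304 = -10.81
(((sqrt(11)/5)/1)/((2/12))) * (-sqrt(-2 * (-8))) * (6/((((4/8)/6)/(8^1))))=-9169.80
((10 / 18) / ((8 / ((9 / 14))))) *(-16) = -5 / 7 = -0.71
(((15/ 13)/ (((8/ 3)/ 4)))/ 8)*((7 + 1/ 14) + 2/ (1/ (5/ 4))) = 3015/ 1456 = 2.07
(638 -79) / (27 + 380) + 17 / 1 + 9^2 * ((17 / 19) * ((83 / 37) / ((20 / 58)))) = 37879649 / 77330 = 489.84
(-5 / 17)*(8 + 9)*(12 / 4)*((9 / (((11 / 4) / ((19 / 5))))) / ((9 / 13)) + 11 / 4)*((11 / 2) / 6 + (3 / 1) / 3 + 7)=-487599 / 176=-2770.45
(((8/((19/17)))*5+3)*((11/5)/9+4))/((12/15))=140767/684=205.80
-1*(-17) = 17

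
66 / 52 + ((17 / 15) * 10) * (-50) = -44101 / 78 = -565.40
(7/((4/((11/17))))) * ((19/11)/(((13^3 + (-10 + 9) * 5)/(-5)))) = -665/149056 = -0.00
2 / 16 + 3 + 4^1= 57 / 8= 7.12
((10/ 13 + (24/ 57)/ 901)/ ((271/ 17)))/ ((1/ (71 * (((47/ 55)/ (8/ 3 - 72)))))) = -857412117/ 20292620920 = -0.04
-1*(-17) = 17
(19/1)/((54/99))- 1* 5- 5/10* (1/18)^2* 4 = 2416/81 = 29.83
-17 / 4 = -4.25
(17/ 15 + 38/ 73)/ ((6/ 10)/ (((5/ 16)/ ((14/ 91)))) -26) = -117715/ 1829526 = -0.06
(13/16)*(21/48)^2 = 637/4096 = 0.16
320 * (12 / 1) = 3840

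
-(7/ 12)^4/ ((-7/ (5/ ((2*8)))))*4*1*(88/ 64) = 18865/ 663552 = 0.03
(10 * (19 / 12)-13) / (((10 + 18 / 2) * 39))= 17 / 4446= 0.00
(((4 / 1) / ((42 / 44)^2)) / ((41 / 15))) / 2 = 0.80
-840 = -840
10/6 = 5/3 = 1.67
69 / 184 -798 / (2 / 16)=-51069 / 8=-6383.62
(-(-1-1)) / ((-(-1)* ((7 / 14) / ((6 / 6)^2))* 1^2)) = 4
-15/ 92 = -0.16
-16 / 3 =-5.33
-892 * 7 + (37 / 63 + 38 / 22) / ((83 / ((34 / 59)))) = -21189714988 / 3393621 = -6243.98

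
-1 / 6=-0.17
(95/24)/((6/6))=3.96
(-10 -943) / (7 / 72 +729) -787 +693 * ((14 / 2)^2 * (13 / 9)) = 2533445074 / 52495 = 48260.69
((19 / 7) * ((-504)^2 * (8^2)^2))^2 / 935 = 8529853116741331.92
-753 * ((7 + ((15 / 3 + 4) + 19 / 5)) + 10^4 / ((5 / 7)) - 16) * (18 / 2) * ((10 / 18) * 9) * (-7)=3321631341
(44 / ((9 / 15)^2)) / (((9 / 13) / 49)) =700700 / 81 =8650.62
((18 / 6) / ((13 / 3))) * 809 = 7281 / 13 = 560.08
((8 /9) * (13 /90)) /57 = 52 /23085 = 0.00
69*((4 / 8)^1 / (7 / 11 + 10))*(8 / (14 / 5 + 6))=115 / 39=2.95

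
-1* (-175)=175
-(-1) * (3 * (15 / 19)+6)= 159 / 19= 8.37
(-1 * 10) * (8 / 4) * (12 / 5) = -48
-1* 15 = -15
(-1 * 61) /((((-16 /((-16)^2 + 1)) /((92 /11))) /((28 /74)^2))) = 17667979 /15059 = 1173.25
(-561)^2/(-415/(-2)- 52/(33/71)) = 20771586/6311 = 3291.33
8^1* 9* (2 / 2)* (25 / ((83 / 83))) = 1800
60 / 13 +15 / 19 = 1335 / 247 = 5.40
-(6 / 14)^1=-3 / 7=-0.43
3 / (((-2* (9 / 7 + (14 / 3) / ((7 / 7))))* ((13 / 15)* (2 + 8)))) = -189 / 6500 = -0.03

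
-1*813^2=-660969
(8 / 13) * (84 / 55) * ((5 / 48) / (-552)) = -7 / 39468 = -0.00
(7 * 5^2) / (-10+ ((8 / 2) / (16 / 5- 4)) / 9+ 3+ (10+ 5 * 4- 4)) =9.49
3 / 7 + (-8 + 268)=1823 / 7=260.43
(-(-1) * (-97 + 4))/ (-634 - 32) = 31/ 222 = 0.14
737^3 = 400315553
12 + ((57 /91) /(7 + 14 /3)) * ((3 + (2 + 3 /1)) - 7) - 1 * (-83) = 302746 /3185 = 95.05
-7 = -7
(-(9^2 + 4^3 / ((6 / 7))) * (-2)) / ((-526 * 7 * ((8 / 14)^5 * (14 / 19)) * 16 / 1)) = -3043439 / 25853952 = -0.12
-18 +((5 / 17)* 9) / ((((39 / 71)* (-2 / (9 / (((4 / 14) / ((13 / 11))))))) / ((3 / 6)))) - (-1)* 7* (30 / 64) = -356457 / 5984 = -59.57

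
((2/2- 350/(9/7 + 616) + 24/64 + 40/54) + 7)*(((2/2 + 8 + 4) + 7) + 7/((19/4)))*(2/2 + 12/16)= 949483031/2955564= 321.25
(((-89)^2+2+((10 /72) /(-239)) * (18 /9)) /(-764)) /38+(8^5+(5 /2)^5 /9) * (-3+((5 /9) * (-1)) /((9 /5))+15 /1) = 7753909873351171 /20233097568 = 383229.01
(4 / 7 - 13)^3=-658503 / 343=-1919.83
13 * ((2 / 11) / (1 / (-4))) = -104 / 11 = -9.45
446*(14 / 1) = 6244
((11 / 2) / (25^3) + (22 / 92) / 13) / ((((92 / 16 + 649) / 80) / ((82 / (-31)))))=-153210112 / 25286990625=-0.01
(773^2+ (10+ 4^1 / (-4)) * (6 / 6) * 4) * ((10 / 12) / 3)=2987825 / 18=165990.28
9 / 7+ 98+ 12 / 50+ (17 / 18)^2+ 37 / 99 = 62863613 / 623700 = 100.79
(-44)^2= 1936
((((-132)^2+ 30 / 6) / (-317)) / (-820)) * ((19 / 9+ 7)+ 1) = 1586039 / 2339460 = 0.68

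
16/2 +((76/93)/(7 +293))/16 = 892819/111600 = 8.00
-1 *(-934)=934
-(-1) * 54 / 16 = 27 / 8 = 3.38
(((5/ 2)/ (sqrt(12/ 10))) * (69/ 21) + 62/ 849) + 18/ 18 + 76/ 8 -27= -27893/ 1698 + 115 * sqrt(30)/ 84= -8.93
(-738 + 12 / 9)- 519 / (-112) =-245963 / 336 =-732.03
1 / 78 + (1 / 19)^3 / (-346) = 593284 / 46277673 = 0.01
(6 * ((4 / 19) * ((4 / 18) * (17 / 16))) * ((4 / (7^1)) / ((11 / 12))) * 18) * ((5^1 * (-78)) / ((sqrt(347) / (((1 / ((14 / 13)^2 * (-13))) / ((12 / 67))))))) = 34648380 * sqrt(347) / 24875389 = 25.95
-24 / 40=-3 / 5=-0.60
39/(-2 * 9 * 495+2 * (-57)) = -13/3008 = -0.00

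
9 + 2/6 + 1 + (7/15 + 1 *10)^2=26974/225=119.88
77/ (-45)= -77/ 45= -1.71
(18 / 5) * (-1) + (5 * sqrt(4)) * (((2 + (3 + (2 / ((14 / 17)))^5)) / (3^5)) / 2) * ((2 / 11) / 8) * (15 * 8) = 106422334 / 74875185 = 1.42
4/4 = 1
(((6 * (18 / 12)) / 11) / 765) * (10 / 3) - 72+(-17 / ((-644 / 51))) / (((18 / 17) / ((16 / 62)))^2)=-56180157002 / 781186329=-71.92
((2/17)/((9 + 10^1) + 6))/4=1/850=0.00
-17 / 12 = -1.42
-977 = -977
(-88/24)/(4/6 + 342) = -11/1028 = -0.01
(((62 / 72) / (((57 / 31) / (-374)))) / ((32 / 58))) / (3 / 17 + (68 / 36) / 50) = -201353525 / 135888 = -1481.76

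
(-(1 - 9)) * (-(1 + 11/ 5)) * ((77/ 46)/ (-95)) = 4928/ 10925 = 0.45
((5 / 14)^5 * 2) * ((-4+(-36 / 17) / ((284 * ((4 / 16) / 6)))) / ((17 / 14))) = -3940625 / 98532238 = -0.04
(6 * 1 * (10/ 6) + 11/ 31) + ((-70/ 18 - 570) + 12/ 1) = -153878/ 279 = -551.53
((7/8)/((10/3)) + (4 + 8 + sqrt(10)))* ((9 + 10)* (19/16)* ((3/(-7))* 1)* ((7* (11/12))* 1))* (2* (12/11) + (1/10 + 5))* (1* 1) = -6969.13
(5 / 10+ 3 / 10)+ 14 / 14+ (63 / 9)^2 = 50.80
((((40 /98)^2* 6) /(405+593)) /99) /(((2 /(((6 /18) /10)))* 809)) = 20 /95956947009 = 0.00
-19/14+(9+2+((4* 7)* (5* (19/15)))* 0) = 9.64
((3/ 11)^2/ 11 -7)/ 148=-2327/ 49247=-0.05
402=402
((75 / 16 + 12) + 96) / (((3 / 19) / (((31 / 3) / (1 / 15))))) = 1769945 / 16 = 110621.56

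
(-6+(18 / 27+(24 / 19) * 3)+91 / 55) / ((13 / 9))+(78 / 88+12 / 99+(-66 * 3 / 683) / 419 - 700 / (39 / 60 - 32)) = 33097967523 / 1413714380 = 23.41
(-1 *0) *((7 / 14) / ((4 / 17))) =0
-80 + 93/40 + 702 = 24973/40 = 624.32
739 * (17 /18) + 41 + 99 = 15083 /18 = 837.94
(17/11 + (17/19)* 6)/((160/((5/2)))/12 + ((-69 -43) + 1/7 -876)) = -30345/4312297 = -0.01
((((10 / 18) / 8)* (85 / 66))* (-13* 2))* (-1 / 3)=5525 / 7128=0.78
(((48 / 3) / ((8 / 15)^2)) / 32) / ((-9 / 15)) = -375 / 128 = -2.93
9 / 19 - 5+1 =-67 / 19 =-3.53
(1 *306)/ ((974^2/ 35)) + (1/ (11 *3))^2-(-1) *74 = 38231308001/ 516554082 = 74.01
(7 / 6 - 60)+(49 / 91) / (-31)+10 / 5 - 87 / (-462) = -5274872 / 93093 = -56.66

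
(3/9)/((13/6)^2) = 12/169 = 0.07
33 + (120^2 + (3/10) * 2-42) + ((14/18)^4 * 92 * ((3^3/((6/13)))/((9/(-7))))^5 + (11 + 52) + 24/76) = -32737808714000539/4986360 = -6565472351.37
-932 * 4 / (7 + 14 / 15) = -469.92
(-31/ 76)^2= 961/ 5776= 0.17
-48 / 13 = -3.69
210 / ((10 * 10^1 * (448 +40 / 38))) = 133 / 28440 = 0.00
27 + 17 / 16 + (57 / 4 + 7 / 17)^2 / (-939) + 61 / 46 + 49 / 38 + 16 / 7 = 217391799539 / 6640991112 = 32.73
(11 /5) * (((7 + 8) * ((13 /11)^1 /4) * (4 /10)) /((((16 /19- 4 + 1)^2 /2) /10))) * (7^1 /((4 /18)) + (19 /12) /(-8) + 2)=15003521 /26896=557.83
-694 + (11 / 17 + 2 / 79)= -931139 / 1343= -693.33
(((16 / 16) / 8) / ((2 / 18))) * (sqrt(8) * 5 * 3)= 47.73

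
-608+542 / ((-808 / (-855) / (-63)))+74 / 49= -727279407 / 19796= -36738.71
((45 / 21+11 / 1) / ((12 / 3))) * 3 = 69 / 7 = 9.86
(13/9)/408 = 13/3672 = 0.00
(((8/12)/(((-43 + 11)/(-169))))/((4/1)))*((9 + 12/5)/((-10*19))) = -169/3200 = -0.05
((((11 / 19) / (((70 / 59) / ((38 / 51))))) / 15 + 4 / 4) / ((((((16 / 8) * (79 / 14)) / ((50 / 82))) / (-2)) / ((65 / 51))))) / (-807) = 3565120 / 20396051019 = 0.00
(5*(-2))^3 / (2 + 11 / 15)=-15000 / 41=-365.85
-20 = -20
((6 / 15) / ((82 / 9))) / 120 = 3 / 8200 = 0.00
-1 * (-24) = 24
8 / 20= 2 / 5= 0.40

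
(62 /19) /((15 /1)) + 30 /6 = 5.22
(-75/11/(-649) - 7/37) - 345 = -91176533/264143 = -345.18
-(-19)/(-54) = -19/54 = -0.35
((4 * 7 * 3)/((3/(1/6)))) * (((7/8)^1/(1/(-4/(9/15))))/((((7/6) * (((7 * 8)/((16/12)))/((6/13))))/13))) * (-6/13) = 20/13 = 1.54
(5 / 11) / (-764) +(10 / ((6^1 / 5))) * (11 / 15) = 462175 / 75636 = 6.11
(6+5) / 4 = 11 / 4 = 2.75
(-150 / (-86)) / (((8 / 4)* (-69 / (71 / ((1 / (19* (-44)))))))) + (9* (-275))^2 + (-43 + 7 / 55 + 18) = 333242826173 / 54395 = 6126350.33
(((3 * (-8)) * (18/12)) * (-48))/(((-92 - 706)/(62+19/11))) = -201888/1463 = -138.00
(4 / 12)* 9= 3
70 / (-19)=-70 / 19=-3.68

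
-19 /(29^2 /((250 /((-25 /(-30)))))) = -5700 /841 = -6.78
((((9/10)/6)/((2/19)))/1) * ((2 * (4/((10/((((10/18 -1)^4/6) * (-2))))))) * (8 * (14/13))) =-272384/2132325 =-0.13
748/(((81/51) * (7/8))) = 101728/189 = 538.24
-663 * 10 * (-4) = 26520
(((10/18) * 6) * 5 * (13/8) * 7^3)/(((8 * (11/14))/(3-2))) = 780325/528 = 1477.89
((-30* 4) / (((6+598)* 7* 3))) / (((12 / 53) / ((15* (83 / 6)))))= -109975 / 12684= -8.67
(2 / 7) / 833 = 2 / 5831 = 0.00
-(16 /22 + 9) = -107 /11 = -9.73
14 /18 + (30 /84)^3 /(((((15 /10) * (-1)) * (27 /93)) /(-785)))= 3070687 /37044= 82.89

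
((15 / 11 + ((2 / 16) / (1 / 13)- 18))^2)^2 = 3045168091681 / 59969536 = 50778.58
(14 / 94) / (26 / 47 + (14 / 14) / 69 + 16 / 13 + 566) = 6279 / 23937815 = 0.00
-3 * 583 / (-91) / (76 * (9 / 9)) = 1749 / 6916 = 0.25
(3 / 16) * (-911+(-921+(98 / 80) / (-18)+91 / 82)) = -54049889 / 157440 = -343.30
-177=-177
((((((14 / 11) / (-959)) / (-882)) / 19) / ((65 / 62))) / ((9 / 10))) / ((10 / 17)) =1054 / 7386884505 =0.00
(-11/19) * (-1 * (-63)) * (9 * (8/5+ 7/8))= -617463/760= -812.45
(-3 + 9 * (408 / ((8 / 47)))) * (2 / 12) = 3595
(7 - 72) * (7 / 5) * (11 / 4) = -1001 / 4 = -250.25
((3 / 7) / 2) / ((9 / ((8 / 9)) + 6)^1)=4 / 301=0.01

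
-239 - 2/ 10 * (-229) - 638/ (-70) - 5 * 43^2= -330018/ 35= -9429.09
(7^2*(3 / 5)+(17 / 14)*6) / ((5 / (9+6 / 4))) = 1926 / 25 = 77.04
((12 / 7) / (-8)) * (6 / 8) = -9 / 56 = -0.16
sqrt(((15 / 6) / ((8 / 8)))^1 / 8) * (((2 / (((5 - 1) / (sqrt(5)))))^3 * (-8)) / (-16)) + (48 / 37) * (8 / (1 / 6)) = 148381 / 2368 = 62.66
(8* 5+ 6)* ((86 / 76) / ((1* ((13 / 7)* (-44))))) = -6923 / 10868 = -0.64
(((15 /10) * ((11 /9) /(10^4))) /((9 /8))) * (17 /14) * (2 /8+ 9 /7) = 8041 /26460000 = 0.00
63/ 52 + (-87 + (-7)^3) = -22297/ 52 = -428.79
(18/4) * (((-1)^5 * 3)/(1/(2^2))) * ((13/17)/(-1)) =702/17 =41.29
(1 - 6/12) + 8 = 17/2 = 8.50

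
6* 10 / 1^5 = 60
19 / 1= 19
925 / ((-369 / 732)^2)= 55070800 / 15129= 3640.08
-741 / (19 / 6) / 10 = -117 / 5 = -23.40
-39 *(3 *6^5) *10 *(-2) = 18195840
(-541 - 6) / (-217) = 547 / 217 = 2.52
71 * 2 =142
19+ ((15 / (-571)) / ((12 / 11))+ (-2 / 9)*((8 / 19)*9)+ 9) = 1177499 / 43396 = 27.13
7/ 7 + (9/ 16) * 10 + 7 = 109/ 8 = 13.62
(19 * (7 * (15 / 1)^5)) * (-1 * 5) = -504984375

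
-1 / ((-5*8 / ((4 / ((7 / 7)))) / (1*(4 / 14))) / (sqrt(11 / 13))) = sqrt(143) / 455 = 0.03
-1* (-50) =50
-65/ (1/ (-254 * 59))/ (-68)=-487045/ 34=-14324.85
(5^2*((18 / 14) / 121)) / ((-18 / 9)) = -225 / 1694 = -0.13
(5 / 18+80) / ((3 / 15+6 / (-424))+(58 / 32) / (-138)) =140916400 / 303177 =464.80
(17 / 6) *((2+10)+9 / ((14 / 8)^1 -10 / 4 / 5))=272 / 5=54.40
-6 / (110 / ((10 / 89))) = -6 / 979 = -0.01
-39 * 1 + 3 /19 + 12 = -510 /19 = -26.84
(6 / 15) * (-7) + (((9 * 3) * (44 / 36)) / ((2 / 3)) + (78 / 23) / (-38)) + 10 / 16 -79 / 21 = 43.47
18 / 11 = 1.64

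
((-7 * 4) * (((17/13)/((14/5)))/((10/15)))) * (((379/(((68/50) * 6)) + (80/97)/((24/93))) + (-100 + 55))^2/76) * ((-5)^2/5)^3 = -5273338140625/7585611072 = -695.18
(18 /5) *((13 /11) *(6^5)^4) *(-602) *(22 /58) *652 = -335803294091883929665536 /145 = -2315884786840578825279.56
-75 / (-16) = 75 / 16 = 4.69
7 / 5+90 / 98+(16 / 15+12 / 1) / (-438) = 368374 / 160965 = 2.29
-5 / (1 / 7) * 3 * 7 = -735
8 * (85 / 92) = 170 / 23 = 7.39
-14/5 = -2.80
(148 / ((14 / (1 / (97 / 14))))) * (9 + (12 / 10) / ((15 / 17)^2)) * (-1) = -585044 / 36375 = -16.08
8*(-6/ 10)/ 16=-3/ 10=-0.30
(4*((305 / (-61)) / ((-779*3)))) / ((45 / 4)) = 16 / 21033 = 0.00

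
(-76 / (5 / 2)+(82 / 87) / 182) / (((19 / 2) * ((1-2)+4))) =-2406358 / 2256345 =-1.07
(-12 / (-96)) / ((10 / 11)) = 11 / 80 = 0.14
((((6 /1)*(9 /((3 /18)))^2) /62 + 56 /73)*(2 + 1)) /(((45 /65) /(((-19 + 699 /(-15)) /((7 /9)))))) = -1638245856 /15841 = -103418.08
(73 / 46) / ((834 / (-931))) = -67963 / 38364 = -1.77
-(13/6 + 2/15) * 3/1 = -69/10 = -6.90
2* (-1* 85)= -170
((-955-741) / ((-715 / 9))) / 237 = 5088 / 56485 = 0.09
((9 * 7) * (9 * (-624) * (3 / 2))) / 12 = -44226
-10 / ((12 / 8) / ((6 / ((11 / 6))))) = -240 / 11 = -21.82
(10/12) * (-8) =-20/3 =-6.67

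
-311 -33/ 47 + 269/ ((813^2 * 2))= -19366379057/ 62131086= -311.70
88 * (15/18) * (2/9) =440/27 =16.30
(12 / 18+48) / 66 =0.74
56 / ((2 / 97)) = 2716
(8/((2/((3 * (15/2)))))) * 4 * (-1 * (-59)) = 21240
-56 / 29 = -1.93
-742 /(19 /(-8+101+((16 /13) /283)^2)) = -933999229198 /257165779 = -3631.90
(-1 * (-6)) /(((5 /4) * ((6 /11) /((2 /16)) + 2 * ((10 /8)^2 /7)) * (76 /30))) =22176 /56297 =0.39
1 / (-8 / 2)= -1 / 4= -0.25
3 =3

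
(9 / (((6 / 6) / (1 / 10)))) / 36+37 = 1481 / 40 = 37.02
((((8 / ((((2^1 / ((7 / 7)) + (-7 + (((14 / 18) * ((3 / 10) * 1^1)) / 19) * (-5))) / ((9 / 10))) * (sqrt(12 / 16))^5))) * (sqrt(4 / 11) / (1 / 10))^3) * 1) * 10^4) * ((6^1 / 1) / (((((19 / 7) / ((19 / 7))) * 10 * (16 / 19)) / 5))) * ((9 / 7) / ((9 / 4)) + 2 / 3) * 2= -4805632000000 * sqrt(33) / 488719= -56486967.11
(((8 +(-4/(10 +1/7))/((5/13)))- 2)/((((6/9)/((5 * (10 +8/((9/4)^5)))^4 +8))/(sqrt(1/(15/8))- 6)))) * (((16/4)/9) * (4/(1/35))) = -15880861881829640187298392379136/863194247593041944871 +15880861881829640187298392379136 * sqrt(30)/38843741141686887519195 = -16158477617.79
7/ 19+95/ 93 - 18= -29350/ 1767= -16.61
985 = 985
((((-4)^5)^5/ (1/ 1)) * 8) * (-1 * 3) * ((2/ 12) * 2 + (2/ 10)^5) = 28174519268829822976/ 3125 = 9015846166025543.35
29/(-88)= -29/88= -0.33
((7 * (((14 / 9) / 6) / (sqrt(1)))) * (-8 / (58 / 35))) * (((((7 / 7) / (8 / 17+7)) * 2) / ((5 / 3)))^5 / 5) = -561036615552 / 2994102227509375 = -0.00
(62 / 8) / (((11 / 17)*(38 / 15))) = 7905 / 1672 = 4.73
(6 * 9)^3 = 157464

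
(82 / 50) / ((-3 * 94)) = -41 / 7050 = -0.01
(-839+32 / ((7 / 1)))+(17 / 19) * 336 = -70995 / 133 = -533.80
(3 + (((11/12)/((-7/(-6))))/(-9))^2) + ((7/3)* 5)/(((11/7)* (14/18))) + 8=3589307/174636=20.55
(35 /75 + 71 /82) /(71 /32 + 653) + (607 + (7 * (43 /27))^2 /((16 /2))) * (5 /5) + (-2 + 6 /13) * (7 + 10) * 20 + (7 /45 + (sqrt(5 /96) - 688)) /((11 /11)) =-63913228881427 /108624994920 + sqrt(30) /24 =-588.16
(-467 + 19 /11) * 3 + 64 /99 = -138122 /99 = -1395.17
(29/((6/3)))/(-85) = -29/170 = -0.17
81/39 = 27/13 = 2.08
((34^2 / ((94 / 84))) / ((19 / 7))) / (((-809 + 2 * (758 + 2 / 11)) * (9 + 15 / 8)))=9969344 / 201504557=0.05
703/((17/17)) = 703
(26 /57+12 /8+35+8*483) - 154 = 3746.96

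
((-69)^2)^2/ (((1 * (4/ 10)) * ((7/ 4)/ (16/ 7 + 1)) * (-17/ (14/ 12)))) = -868906305/ 119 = -7301733.66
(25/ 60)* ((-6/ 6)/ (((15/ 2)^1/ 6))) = -1/ 3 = -0.33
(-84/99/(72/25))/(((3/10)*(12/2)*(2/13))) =-11375/10692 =-1.06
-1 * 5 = -5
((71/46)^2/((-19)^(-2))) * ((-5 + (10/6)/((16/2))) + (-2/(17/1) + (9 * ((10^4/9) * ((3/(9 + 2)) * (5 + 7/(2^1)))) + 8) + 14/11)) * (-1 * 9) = -568103199608949/3165536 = -179465088.89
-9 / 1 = -9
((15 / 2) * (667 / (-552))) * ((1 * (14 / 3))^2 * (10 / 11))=-35525 / 198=-179.42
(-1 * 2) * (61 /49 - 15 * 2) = 2818 /49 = 57.51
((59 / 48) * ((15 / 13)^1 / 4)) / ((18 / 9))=0.18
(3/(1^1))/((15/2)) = 2/5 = 0.40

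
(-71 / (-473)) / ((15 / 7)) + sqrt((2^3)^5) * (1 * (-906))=497 / 7095 - 115968 * sqrt(2)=-164003.45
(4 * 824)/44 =824/11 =74.91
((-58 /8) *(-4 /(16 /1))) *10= 145 /8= 18.12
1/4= 0.25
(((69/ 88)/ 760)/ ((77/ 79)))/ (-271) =-5451/ 1395584960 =-0.00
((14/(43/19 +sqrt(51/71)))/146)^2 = 1918352195/692725705352-20940527* sqrt(3621)/692725705352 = 0.00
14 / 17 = 0.82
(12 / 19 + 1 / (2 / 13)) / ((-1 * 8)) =-271 / 304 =-0.89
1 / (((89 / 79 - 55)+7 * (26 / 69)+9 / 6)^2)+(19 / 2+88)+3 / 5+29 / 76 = 98.48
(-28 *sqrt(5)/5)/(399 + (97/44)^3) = -2385152 *sqrt(5)/174505445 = -0.03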